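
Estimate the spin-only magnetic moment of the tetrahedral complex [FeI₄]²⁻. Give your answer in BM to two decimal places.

4.90 BM

Each I⁻ contributes -1; 4 × (-1) = -4. With overall charge -2, Fe is in the +2 oxidation state.
Fe²⁺: group 8, so d-count = 8 − 2 = 6.
Tetrahedral fields are weak (Δₜ ≈ 4/9 Δₒ), so electrons fill high-spin.
Configuration: e^3 t2^3 → 4 unpaired electrons.
μ(spin-only) = √[4(4+2)] = √24 ≈ 4.90 BM.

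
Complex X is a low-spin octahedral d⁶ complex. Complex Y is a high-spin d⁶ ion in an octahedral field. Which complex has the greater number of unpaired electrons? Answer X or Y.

Y

X: t₂g⁶ eg⁰ → 0 unpaired.
Y: t₂g⁴ eg² → 4 unpaired.
So Y has more unpaired electrons.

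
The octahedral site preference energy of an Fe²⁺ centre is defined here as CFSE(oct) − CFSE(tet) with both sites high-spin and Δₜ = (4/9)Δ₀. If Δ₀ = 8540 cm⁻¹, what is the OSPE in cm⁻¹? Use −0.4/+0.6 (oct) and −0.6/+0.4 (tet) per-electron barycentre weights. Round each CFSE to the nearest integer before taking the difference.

-1139

Fe²⁺: group 8, so d-count = 8 − 2 = 6.
Octahedral (high-spin): t₂g⁴ eg², CFSE = 4(−0.4) + 2(+0.6) = -0.4Δ₀ = -0.4 × 8540 = -3416 cm⁻¹.
In a tetrahedral site the filling is e³ t₂³: CFSE(tet) = -0.6Δₜ = -0.6 × (4/9)(8540) = -2277 cm⁻¹.
OSPE = CFSE(oct) − CFSE(tet) = -3416 − (-2277) = -1139 cm⁻¹.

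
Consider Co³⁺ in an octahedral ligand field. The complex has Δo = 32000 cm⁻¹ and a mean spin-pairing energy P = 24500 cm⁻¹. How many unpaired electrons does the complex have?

0

Group 9 minus oxidation state +3 gives a d⁶ configuration for Co³⁺.
Δo > P, so pairing is preferred: the ground state is low-spin.
That gives t₂g⁶ eg⁰.
Unpaired electrons: 0.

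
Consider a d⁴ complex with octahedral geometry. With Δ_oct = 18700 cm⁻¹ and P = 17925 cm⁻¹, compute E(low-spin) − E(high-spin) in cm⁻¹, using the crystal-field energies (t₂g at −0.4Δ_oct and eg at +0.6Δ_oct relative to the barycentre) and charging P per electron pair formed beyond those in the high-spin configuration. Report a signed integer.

-775

In the high-spin limit (t₂g³ eg¹) the orbital term is -0.6Δ_oct = -11220 cm⁻¹, with no excess pairing.
Low-spin t₂g⁴ eg⁰ gives -1.6Δ_oct = -29920 cm⁻¹, but forming 1 extra pair costs 1P = 17925 cm⁻¹, so E(LS) = -29920 + 17925 = -11995 cm⁻¹.
Thus E(LS) − E(HS) = -775 cm⁻¹.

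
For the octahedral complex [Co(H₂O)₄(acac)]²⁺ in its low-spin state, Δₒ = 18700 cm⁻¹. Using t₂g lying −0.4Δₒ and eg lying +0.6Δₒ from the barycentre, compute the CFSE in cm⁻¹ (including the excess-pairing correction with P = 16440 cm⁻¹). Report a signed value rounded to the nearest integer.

-12000

Ligand charges: 4×(+0) from H₂O and 1×(-1) from acac⁻ sum to -1; with overall charge +2, Co is +3.
Co sits in group 9; removing 3 electrons leaves Co³⁺ with 9 − 3 = 6 d electrons.
Configuration: t₂g⁶ eg⁰.
CFSE(orbital) = 6×(-0.4Δₒ) + 0×(0.6Δₒ) = -2.4Δₒ; with Δₒ = 18700 cm⁻¹ that is -44880 cm⁻¹.
Pairing penalty: 3 pairs vs 1 in the high-spin reference → 2 extra × P = 32880 cm⁻¹.
Net CFSE = -44880 + 32880 = -12000 cm⁻¹.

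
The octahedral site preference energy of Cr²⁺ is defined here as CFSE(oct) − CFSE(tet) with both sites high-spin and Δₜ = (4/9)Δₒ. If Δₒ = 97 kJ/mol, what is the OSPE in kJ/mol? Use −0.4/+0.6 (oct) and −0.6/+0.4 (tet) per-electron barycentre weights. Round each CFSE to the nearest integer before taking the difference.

Cr is in group 6, so Cr²⁺ is d⁴ (6 − 2 = 4).
In an octahedral site d⁴ (HS) is t2g^3 e_g^1, giving CFSE(oct) = -0.6Δₒ = -58 kJ/mol.
Tetrahedral: e^2 t2^2, CFSE = 2(−0.6) + 2(+0.4) = -0.4Δₜ = -0.4 × (4/9) × 97 = -17 kJ/mol.
OSPE = CFSE(oct) − CFSE(tet) = -58 − (-17) = -41 kJ/mol.

-41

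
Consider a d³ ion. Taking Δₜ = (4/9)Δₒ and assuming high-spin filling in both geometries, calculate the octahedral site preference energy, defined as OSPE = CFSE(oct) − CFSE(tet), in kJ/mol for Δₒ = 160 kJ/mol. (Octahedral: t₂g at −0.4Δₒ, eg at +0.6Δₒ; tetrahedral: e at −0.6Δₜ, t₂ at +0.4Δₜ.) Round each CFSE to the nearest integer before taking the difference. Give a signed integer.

-135

Octahedral (high-spin): t2g^3 e_g^0, CFSE = 3(−0.4) + 0(+0.6) = -1.2Δₒ = -1.2 × 160 = -192 kJ/mol.
In a tetrahedral site the filling is e^2 t2^1: CFSE(tet) = -0.8Δₜ = -0.8 × (4/9)(160) = -57 kJ/mol.
OSPE = -192 − (-57) = -135 kJ/mol.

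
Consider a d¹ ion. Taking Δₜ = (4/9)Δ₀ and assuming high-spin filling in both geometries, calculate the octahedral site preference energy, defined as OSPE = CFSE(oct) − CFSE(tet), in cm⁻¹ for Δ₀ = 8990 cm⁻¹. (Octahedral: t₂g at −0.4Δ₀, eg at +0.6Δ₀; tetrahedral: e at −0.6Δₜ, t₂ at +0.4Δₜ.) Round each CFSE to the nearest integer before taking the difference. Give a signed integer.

-1199

Octahedral high-spin t₂g¹ eg⁰: CFSE = -0.4 × 8990 = -3596 cm⁻¹.
In a tetrahedral site the filling is e¹ t₂⁰: CFSE(tet) = -0.6Δₜ = -0.6 × (4/9)(8990) = -2397 cm⁻¹.
OSPE = -3596 − (-2397) = -1199 cm⁻¹.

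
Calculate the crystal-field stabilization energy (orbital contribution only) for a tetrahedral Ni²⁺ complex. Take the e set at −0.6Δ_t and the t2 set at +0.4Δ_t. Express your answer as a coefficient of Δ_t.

Ni sits in group 10; removing 2 electrons leaves Ni²⁺ with 10 − 2 = 8 d electrons.
Tetrahedral fields are weak (Δₜ ≈ 4/9 Δₒ), so electrons fill high-spin.
Configuration: e^4 t2^4.
CFSE = 4(-0.6Δ_t) + 4(0.4Δ_t) = -2.4Δ_t + 1.6Δ_t = -0.8Δ_t.

-0.8 Δ_t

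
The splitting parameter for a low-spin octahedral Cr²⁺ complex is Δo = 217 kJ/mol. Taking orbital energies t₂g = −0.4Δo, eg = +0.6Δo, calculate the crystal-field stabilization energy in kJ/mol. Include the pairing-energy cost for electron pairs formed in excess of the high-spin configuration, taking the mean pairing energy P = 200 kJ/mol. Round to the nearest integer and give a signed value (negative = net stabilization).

Cr is in group 6, so Cr²⁺ is d⁴ (6 − 2 = 4).
The d⁴ electrons fill as t₂g⁴ eg⁰.
The orbital stabilization is -1.6Δo = -1.6 × 217 = -347 kJ/mol.
High-spin d⁴ would be t₂g³ eg¹ with 0 pairs; low-spin has 1, so 1 excess pair costs +1P = +200 kJ/mol.
Net CFSE = -347 + 200 = -147 kJ/mol.

-147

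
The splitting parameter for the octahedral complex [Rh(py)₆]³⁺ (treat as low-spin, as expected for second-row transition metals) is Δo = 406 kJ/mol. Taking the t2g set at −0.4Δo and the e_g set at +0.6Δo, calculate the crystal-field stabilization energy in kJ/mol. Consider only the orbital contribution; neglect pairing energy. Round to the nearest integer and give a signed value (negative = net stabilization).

-974

py is neutral, so the +3 overall charge sits on Rh: oxidation state +3.
Rh is in group 9, so Rh³⁺ is d⁶ (9 − 3 = 6).
The d⁶ electrons fill as t2g^6 e_g^0.
The orbital stabilization is -2.4Δo = -2.4 × 406 = -974 kJ/mol.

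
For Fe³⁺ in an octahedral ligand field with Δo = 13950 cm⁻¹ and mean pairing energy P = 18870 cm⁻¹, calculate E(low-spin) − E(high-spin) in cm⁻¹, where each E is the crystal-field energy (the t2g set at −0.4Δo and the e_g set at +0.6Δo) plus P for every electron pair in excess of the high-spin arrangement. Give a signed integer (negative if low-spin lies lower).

Fe sits in group 8; removing 3 electrons leaves Fe³⁺ with 8 − 3 = 5 d electrons.
In the high-spin limit (t2g^3 e_g^2) the orbital term is 0.0Δo = 0 cm⁻¹, with no excess pairing.
Low-spin: t2g^5 e_g^0, orbital CFSE = -2.0Δo = -27900 cm⁻¹; plus 2 excess pairs × P = +37740 cm⁻¹; total 9840 cm⁻¹.
Thus E(LS) − E(HS) = 9840 cm⁻¹.

9840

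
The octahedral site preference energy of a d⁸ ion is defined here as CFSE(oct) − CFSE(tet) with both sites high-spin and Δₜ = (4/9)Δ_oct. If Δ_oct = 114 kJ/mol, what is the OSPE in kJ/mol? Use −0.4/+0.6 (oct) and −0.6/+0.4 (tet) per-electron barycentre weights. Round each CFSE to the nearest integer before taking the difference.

Octahedral (high-spin): t2g^6 e_g^2, CFSE = 6(−0.4) + 2(+0.6) = -1.2Δ_oct = -1.2 × 114 = -137 kJ/mol.
In a tetrahedral site the filling is e^4 t2^4: CFSE(tet) = -0.8Δₜ = -0.8 × (4/9)(114) = -41 kJ/mol.
OSPE = CFSE(oct) − CFSE(tet) = -137 − (-41) = -96 kJ/mol.

-96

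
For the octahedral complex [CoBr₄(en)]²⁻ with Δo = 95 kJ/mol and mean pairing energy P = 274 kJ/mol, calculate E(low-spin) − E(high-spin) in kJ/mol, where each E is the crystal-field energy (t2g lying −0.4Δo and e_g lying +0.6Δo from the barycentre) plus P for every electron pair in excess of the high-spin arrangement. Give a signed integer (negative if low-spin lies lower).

Ligand charges: 4×(-1) from Br⁻ and 1×(+0) from en sum to -4; with overall charge -2, Co is +2.
Co is in group 9, so Co²⁺ is d⁷ (9 − 2 = 7).
High-spin: t2g^5 e_g^2, CFSE = -0.8Δo = -76 kJ/mol.
Low-spin: t2g^6 e_g^1, orbital CFSE = -1.8Δo = -171 kJ/mol; plus 1 excess pair × P = +274 kJ/mol; total 103 kJ/mol.
The difference is 103 − (-76) = 179 kJ/mol, so high-spin lies lower.

179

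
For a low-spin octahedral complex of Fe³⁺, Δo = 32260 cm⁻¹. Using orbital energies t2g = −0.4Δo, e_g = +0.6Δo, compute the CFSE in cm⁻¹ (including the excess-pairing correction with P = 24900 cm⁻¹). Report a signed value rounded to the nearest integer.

Fe is in group 8, so Fe³⁺ is d⁵ (8 − 3 = 5).
Electron filling gives t2g^5 e_g^0.
CFSE(orbital) = 5×(-0.4Δo) + 0×(0.6Δo) = -2.0Δo; with Δo = 32260 cm⁻¹ that is -64520 cm⁻¹.
High-spin d⁵ would be t2g^3 e_g^2 with 0 pairs; low-spin has 2, so 2 excess pairs cost +2P = +49800 cm⁻¹.
Combining: -64520 + 49800 = -14720 cm⁻¹.

-14720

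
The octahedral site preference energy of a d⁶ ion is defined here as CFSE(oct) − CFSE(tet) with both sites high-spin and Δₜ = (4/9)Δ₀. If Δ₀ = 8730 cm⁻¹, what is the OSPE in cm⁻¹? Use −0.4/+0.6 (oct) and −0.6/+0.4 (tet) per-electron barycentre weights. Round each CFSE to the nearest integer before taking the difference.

-1164

Octahedral (high-spin): t₂g⁴ eg², CFSE = 4(−0.4) + 2(+0.6) = -0.4Δ₀ = -0.4 × 8730 = -3492 cm⁻¹.
Tetrahedral e³ t₂³ gives -0.6Δₜ = -0.6 × (4/9) × 8730 = -2328 cm⁻¹.
OSPE = -3492 − (-2328) = -1164 cm⁻¹.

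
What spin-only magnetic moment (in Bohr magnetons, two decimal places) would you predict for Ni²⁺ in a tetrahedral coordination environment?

2.83 Bohr magnetons

Ni²⁺: group 10, so d-count = 10 − 2 = 8.
Tetrahedral fields are weak (Δₜ ≈ 4/9 Δₒ), so electrons fill high-spin.
Configuration: e⁴ t₂⁴ → 2 unpaired electrons.
μ(spin-only) = √[2(2+2)] = √8 ≈ 2.83 Bohr magnetons.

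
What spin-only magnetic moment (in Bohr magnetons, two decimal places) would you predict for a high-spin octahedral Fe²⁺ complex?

4.90 Bohr magnetons

Fe is in group 8, so Fe²⁺ is d⁶ (8 − 2 = 6).
Configuration: t2g^4 e_g^2 → 4 unpaired electrons.
μ(spin-only) = √[4(4+2)] = √24 ≈ 4.90 Bohr magnetons.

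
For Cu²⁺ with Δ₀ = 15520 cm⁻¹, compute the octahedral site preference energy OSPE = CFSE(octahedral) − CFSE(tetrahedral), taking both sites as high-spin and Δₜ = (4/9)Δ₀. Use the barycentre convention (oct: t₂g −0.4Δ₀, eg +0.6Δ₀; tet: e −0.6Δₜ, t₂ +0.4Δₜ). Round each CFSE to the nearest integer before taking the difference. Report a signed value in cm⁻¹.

Cu is in group 11, so Cu²⁺ is d⁹ (11 − 2 = 9).
Octahedral high-spin t₂g⁶ eg³: CFSE = -0.6 × 15520 = -9312 cm⁻¹.
In a tetrahedral site the filling is e⁴ t₂⁵: CFSE(tet) = -0.4Δₜ = -0.4 × (4/9)(15520) = -2759 cm⁻¹.
OSPE = -9312 − (-2759) = -6553 cm⁻¹.

-6553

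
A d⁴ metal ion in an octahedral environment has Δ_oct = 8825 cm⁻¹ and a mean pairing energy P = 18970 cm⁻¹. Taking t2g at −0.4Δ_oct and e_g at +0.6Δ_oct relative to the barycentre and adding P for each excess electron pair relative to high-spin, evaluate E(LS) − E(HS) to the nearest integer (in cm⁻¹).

10145

In the high-spin limit (t2g^3 e_g^1) the orbital term is -0.6Δ_oct = -5295 cm⁻¹, with no excess pairing.
Low-spin t2g^4 e_g^0 gives -1.6Δ_oct = -14120 cm⁻¹, but forming 1 extra pair costs 1P = 18970 cm⁻¹, so E(LS) = -14120 + 18970 = 4850 cm⁻¹.
The difference is 4850 − (-5295) = 10145 cm⁻¹, so high-spin lies lower.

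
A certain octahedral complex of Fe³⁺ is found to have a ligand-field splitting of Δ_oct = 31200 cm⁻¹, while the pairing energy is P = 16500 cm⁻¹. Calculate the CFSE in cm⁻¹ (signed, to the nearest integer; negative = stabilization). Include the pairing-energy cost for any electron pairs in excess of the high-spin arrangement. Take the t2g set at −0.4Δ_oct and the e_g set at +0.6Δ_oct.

-29400

Fe is in group 8, so Fe³⁺ is d⁵ (8 − 3 = 5).
Δ_oct > P, so pairing is preferred: the ground state is low-spin.
That gives t2g^5 e_g^0.
Orbital CFSE = -2.0Δ_oct = -2.0 × 31200 = -62400 cm⁻¹.
Excess pairs vs high-spin: 2 − 0 = 2; pairing cost = +33000 cm⁻¹.
Net CFSE = -62400 + 33000 = -29400 cm⁻¹.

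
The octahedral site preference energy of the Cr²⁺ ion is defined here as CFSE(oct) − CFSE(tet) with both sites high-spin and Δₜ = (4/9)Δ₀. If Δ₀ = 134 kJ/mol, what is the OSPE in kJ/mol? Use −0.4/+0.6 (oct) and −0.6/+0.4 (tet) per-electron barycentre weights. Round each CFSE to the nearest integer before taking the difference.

Cr is in group 6, so Cr²⁺ is d⁴ (6 − 2 = 4).
Octahedral high-spin t2g^3 e_g^1: CFSE = -0.6 × 134 = -80 kJ/mol.
In a tetrahedral site the filling is e^2 t2^2: CFSE(tet) = -0.4Δₜ = -0.4 × (4/9)(134) = -24 kJ/mol.
Subtracting, OSPE = -80 − (-24) = -56 kJ/mol.

-56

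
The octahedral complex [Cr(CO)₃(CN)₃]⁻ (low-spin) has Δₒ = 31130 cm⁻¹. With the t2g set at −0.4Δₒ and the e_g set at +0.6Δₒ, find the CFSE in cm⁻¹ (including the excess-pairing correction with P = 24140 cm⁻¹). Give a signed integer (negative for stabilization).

-25668

Ligand charges: 3×(+0) from CO and 3×(-1) from CN⁻ sum to -3; with overall charge -1, Cr is +2.
Cr sits in group 6; removing 2 electrons leaves Cr²⁺ with 6 − 2 = 4 d electrons.
Electron filling gives t2g^4 e_g^0.
CFSE(orbital) = 4×(-0.4Δₒ) + 0×(0.6Δₒ) = -1.6Δₒ; with Δₒ = 31130 cm⁻¹ that is -49808 cm⁻¹.
Relative to high-spin t2g^3 e_g^1 (0 paired), the low-spin configuration has 1 additional pair, contributing +1 × 24140 = +24140 cm⁻¹.
Net CFSE = -49808 + 24140 = -25668 cm⁻¹.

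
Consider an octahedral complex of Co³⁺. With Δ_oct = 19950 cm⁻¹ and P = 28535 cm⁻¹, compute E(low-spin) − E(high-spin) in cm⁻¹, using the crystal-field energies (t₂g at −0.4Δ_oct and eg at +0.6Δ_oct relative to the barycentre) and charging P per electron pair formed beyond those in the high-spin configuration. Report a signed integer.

Group 9 minus oxidation state +3 gives a d⁶ configuration for Co³⁺.
High-spin d⁶ fills as t₂g⁴ eg² with CFSE 4(−0.4) + 2(+0.6) = -0.4Δ_oct = -7980 cm⁻¹.
Low-spin t₂g⁶ eg⁰ gives -2.4Δ_oct = -47880 cm⁻¹, but forming 2 extra pairs costs 2P = 57070 cm⁻¹, so E(LS) = -47880 + 57070 = 9190 cm⁻¹.
Thus E(LS) − E(HS) = 17170 cm⁻¹.

17170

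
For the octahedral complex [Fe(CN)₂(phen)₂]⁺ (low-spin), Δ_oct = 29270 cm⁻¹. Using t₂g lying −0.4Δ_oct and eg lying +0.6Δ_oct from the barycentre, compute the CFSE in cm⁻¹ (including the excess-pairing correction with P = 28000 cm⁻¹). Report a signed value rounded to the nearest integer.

Ligand charges: 2×(-1) from CN⁻ and 2×(+0) from phen sum to -2; with overall charge +1, Fe is +3.
Fe sits in group 8; removing 3 electrons leaves Fe³⁺ with 8 − 3 = 5 d electrons.
The d⁵ electrons fill as t₂g⁵ eg⁰.
CFSE(orbital) = 5×(-0.4Δ_oct) + 0×(0.6Δ_oct) = -2.0Δ_oct; with Δ_oct = 29270 cm⁻¹ that is -58540 cm⁻¹.
High-spin d⁵ would be t₂g³ eg² with 0 pairs; low-spin has 2, so 2 excess pairs cost +2P = +56000 cm⁻¹.
Overall CFSE = -58540 + 56000 = -2540 cm⁻¹.

-2540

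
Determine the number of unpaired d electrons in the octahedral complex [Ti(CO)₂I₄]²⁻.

2

Ligand charges: 2×(+0) from CO and 4×(-1) from I⁻ sum to -4; with overall charge -2, Ti is +2.
Ti sits in group 4; removing 2 electrons leaves Ti²⁺ with 4 − 2 = 2 d electrons.
Configuration: t₂g² eg⁰, giving 2 unpaired electrons.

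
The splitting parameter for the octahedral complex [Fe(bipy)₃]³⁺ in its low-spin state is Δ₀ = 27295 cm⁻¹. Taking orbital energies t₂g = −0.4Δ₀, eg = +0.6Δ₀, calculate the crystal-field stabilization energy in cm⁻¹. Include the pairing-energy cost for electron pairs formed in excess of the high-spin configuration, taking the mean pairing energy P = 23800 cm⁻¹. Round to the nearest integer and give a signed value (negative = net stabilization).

bipy is neutral, so the +3 overall charge sits on Fe: oxidation state +3.
Fe sits in group 8; removing 3 electrons leaves Fe³⁺ with 8 − 3 = 5 d electrons.
Electron filling gives t₂g⁵ eg⁰.
The orbital stabilization is -2.0Δ₀ = -2.0 × 27295 = -54590 cm⁻¹.
Pairing penalty: 2 pairs vs 0 in the high-spin reference → 2 extra × P = 47600 cm⁻¹.
Combining: -54590 + 47600 = -6990 cm⁻¹.

-6990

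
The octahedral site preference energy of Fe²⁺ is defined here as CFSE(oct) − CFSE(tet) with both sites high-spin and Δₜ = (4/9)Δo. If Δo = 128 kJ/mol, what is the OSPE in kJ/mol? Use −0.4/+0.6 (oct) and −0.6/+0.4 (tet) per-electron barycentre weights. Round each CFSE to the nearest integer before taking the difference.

Fe²⁺: group 8, so d-count = 8 − 2 = 6.
In an octahedral site d⁶ (HS) is t2g^4 e_g^2, giving CFSE(oct) = -0.4Δo = -51 kJ/mol.
Tetrahedral e^3 t2^3 gives -0.6Δₜ = -0.6 × (4/9) × 128 = -34 kJ/mol.
OSPE = CFSE(oct) − CFSE(tet) = -51 − (-34) = -17 kJ/mol.

-17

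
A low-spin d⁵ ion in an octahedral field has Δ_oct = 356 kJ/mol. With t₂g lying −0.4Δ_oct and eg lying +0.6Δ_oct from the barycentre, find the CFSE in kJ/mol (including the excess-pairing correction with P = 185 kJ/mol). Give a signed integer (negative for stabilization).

-342

Configuration: t₂g⁵ eg⁰.
The orbital stabilization is -2.0Δ_oct = -2.0 × 356 = -712 kJ/mol.
High-spin d⁵ would be t₂g³ eg² with 0 pairs; low-spin has 2, so 2 excess pairs cost +2P = +370 kJ/mol.
Combining: -712 + 370 = -342 kJ/mol.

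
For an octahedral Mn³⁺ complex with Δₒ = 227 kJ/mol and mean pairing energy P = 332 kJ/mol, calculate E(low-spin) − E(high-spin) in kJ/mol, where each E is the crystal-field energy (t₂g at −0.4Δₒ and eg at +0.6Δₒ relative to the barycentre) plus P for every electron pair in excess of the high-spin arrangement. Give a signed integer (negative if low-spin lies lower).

Mn sits in group 7; removing 3 electrons leaves Mn³⁺ with 7 − 3 = 4 d electrons.
In the high-spin limit (t₂g³ eg¹) the orbital term is -0.6Δₒ = -136 kJ/mol, with no excess pairing.
For low-spin the configuration is t₂g⁴ eg⁰: orbital energy -1.6 × 227 = -363 kJ/mol, and 1 additional pair relative to high-spin adds 332 kJ/mol, giving -31 kJ/mol.
The difference is -31 − (-136) = 105 kJ/mol, so high-spin lies lower.

105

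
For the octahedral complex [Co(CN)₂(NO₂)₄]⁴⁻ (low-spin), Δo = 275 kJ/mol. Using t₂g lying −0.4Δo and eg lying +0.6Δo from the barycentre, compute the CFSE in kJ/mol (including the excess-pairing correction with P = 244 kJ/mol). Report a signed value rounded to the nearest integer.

Ligand charges: 2×(-1) from CN⁻ and 4×(-1) from NO₂⁻ sum to -6; with overall charge -4, Co is +2.
Co sits in group 9; removing 2 electrons leaves Co²⁺ with 9 − 2 = 7 d electrons.
The d⁷ electrons fill as t₂g⁶ eg¹.
Orbital CFSE = 6(-0.4) + 1(0.6) = -1.8Δo = -1.8 × 275 = -495 kJ/mol.
Relative to high-spin t₂g⁵ eg² (2 paired), the low-spin configuration has 1 additional pair, contributing +1 × 244 = +244 kJ/mol.
Overall CFSE = -495 + 244 = -251 kJ/mol.

-251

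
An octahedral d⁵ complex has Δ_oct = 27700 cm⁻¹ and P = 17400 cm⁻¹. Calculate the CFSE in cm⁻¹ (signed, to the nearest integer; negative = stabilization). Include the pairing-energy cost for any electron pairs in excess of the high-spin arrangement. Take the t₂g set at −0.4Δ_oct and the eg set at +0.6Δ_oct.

-20600

Here Δ_oct > P (27700 > 17400), so the low-spin state is favoured.
Filling d⁵ accordingly: t₂g⁵ eg⁰.
Orbital CFSE = -2.0Δ_oct = -2.0 × 27700 = -55400 cm⁻¹.
Excess pairs vs high-spin: 2 − 0 = 2; pairing cost = +34800 cm⁻¹.
Net CFSE = -55400 + 34800 = -20600 cm⁻¹.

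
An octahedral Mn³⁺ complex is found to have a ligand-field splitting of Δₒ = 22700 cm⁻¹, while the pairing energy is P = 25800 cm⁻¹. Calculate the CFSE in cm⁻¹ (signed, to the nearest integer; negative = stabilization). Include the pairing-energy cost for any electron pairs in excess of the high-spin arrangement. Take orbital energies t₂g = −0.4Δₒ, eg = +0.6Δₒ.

-13620

Mn is in group 7, so Mn³⁺ is d⁴ (7 − 3 = 4).
With Δₒ < P the complex is high-spin.
That gives t₂g³ eg¹.
Orbital CFSE = -0.6Δₒ = -0.6 × 22700 = -13620 cm⁻¹.
High-spin has no excess pairs, so no pairing correction applies.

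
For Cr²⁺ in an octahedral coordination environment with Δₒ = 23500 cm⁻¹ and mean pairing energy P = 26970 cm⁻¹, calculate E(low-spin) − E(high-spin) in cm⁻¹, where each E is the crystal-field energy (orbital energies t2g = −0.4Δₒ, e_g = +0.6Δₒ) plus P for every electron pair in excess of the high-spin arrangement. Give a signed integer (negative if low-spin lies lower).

Cr is in group 6, so Cr²⁺ is d⁴ (6 − 2 = 4).
High-spin: t2g^3 e_g^1, CFSE = -0.6Δₒ = -14100 cm⁻¹.
For low-spin the configuration is t2g^4 e_g^0: orbital energy -1.6 × 23500 = -37600 cm⁻¹, and 1 additional pair relative to high-spin adds 26970 cm⁻¹, giving -10630 cm⁻¹.
Thus E(LS) − E(HS) = 3470 cm⁻¹.

3470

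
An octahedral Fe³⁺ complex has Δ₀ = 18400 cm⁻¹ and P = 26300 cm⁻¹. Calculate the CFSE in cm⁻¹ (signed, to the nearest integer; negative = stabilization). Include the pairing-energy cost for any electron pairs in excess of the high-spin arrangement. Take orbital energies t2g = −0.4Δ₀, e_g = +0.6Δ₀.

Group 8 minus oxidation state +3 gives a d⁵ configuration for Fe³⁺.
With Δ₀ < P the complex is high-spin.
Filling d⁵ accordingly: t2g^3 e_g^2.
Orbital CFSE = 0.0Δ₀ = 0.0 × 18400 = 0 cm⁻¹.
High-spin has no excess pairs, so no pairing correction applies.

0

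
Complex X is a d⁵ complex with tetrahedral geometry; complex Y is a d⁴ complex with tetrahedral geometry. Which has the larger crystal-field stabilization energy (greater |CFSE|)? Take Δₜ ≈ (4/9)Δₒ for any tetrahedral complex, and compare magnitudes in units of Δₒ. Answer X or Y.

X: Tetrahedral fields are weak (Δₜ ≈ 4/9 Δₒ), so electrons fill high-spin; e^2 t2^3, CFSE = 0.0Δₜ ≈ 0.00Δₒ.
Y: With tetrahedral geometry the complex is necessarily high-spin; e² t₂², CFSE = -0.4Δₜ ≈ -0.18Δₒ.
So Y has the larger |CFSE|.

Y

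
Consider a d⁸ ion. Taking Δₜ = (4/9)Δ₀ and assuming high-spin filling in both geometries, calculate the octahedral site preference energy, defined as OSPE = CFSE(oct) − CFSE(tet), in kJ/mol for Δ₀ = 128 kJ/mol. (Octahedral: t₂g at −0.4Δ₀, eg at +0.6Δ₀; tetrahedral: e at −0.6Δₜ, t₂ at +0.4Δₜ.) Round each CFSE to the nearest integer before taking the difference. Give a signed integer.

Octahedral high-spin t2g^6 e_g^2: CFSE = -1.2 × 128 = -154 kJ/mol.
In a tetrahedral site the filling is e^4 t2^4: CFSE(tet) = -0.8Δₜ = -0.8 × (4/9)(128) = -46 kJ/mol.
OSPE = CFSE(oct) − CFSE(tet) = -154 − (-46) = -108 kJ/mol.

-108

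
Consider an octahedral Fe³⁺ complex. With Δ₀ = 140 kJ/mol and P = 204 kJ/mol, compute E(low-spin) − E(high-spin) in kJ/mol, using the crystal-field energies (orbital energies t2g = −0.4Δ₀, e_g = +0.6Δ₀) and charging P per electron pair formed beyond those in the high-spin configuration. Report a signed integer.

Fe³⁺: group 8, so d-count = 8 − 3 = 5.
High-spin d⁵ fills as t2g^3 e_g^2 with CFSE 3(−0.4) + 2(+0.6) = 0.0Δ₀ = 0 kJ/mol.
Low-spin t2g^5 e_g^0 gives -2.0Δ₀ = -280 kJ/mol, but forming 2 extra pairs costs 2P = 408 kJ/mol, so E(LS) = -280 + 408 = 128 kJ/mol.
The difference is 128 − (0) = 128 kJ/mol, so high-spin lies lower.

128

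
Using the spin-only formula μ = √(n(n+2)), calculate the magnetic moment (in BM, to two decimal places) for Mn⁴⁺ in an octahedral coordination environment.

Mn is in group 7, so Mn⁴⁺ is d³ (7 − 4 = 3).
Configuration: t2g^3 e_g^0 → 3 unpaired electrons.
μ(spin-only) = √[3(3+2)] = √15 ≈ 3.87 BM.

3.87 BM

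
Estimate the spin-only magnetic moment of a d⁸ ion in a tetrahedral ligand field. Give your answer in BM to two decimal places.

With tetrahedral geometry the complex is necessarily high-spin.
Configuration: e⁴ t₂⁴ → 2 unpaired electrons.
μ(spin-only) = √[2(2+2)] = √8 ≈ 2.83 BM.

2.83 BM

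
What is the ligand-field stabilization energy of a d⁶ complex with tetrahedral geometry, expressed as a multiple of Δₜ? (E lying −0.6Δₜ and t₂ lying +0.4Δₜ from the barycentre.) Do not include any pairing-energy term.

With tetrahedral geometry the complex is necessarily high-spin.
Configuration: e³ t₂³.
CFSE = 3(-0.6Δₜ) + 3(0.4Δₜ) = -1.8Δₜ + 1.2Δₜ = -0.6Δₜ.

-0.6 Δₜ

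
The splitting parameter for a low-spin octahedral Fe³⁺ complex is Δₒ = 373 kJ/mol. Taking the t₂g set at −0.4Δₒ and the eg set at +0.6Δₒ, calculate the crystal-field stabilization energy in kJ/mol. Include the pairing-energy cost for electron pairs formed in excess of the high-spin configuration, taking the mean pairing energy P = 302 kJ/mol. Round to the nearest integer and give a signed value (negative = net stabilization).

Fe is in group 8, so Fe³⁺ is d⁵ (8 − 3 = 5).
Configuration: t₂g⁵ eg⁰.
Orbital CFSE = 5(-0.4) + 0(0.6) = -2.0Δₒ = -2.0 × 373 = -746 kJ/mol.
Relative to high-spin t₂g³ eg² (0 paired), the low-spin configuration has 2 additional pairs, contributing +2 × 302 = +604 kJ/mol.
Net CFSE = -746 + 604 = -142 kJ/mol.

-142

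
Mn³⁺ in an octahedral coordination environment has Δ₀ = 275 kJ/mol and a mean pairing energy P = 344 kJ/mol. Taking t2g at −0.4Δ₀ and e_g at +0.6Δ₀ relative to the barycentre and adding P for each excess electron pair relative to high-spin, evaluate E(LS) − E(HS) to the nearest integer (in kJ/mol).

69

Group 7 minus oxidation state +3 gives a d⁴ configuration for Mn³⁺.
High-spin d⁴ fills as t2g^3 e_g^1 with CFSE 3(−0.4) + 1(+0.6) = -0.6Δ₀ = -165 kJ/mol.
Low-spin t2g^4 e_g^0 gives -1.6Δ₀ = -440 kJ/mol, but forming 1 extra pair costs 1P = 344 kJ/mol, so E(LS) = -440 + 344 = -96 kJ/mol.
The difference is -96 − (-165) = 69 kJ/mol, so high-spin lies lower.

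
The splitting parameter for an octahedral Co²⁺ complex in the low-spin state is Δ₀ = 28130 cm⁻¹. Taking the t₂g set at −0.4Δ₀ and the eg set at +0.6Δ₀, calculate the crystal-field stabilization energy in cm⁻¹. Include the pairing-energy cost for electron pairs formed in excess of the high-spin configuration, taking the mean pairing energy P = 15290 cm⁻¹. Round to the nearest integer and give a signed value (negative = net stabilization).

-35344

Co²⁺: group 9, so d-count = 9 − 2 = 7.
The d⁷ electrons fill as t₂g⁶ eg¹.
Orbital CFSE = 6(-0.4) + 1(0.6) = -1.8Δ₀ = -1.8 × 28130 = -50634 cm⁻¹.
High-spin d⁷ would be t₂g⁵ eg² with 2 pairs; low-spin has 3, so 1 excess pair costs +1P = +15290 cm⁻¹.
Overall CFSE = -50634 + 15290 = -35344 cm⁻¹.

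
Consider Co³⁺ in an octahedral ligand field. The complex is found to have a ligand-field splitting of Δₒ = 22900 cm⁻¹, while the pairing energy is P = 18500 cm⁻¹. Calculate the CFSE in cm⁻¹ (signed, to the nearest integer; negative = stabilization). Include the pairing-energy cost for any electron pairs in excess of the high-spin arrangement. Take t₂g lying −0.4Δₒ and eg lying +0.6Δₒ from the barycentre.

-17960

Co³⁺: group 9, so d-count = 9 − 3 = 6.
Since Δₒ = 22900 cm⁻¹ > P = 18500 cm⁻¹, the complex adopts the low-spin configuration.
Filling d⁶ accordingly: t₂g⁶ eg⁰.
Orbital CFSE = -2.4Δₒ = -2.4 × 22900 = -54960 cm⁻¹.
Excess pairs vs high-spin: 3 − 1 = 2; pairing cost = +37000 cm⁻¹.
Net CFSE = -54960 + 37000 = -17960 cm⁻¹.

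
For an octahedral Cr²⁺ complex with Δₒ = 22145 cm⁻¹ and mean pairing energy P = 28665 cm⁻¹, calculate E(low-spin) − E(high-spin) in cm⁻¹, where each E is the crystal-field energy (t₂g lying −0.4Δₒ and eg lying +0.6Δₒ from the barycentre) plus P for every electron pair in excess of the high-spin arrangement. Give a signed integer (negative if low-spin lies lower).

6520

Cr is in group 6, so Cr²⁺ is d⁴ (6 − 2 = 4).
High-spin: t₂g³ eg¹, CFSE = -0.6Δₒ = -13287 cm⁻¹.
Low-spin t₂g⁴ eg⁰ gives -1.6Δₒ = -35432 cm⁻¹, but forming 1 extra pair costs 1P = 28665 cm⁻¹, so E(LS) = -35432 + 28665 = -6767 cm⁻¹.
The difference is -6767 − (-13287) = 6520 cm⁻¹, so high-spin lies lower.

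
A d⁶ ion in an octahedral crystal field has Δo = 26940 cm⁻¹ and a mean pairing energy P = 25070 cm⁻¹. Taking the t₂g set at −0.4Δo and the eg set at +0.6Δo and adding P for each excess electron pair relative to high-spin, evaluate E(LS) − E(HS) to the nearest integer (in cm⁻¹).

High-spin: t₂g⁴ eg², CFSE = -0.4Δo = -10776 cm⁻¹.
Low-spin: t₂g⁶ eg⁰, orbital CFSE = -2.4Δo = -64656 cm⁻¹; plus 2 excess pairs × P = +50140 cm⁻¹; total -14516 cm⁻¹.
E(LS) − E(HS) = -14516 − (-10776) = -3740 cm⁻¹.

-3740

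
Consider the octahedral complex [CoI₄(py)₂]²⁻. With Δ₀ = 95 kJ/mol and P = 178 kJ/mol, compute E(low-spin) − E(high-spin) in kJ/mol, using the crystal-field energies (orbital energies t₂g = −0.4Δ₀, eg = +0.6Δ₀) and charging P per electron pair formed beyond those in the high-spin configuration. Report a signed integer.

Ligand charges: 4×(-1) from I⁻ and 2×(+0) from py sum to -4; with overall charge -2, Co is +2.
Co sits in group 9; removing 2 electrons leaves Co²⁺ with 9 − 2 = 7 d electrons.
High-spin: t₂g⁵ eg², CFSE = -0.8Δ₀ = -76 kJ/mol.
For low-spin the configuration is t₂g⁶ eg¹: orbital energy -1.8 × 95 = -171 kJ/mol, and 1 additional pair relative to high-spin adds 178 kJ/mol, giving 7 kJ/mol.
E(LS) − E(HS) = 7 − (-76) = 83 kJ/mol.

83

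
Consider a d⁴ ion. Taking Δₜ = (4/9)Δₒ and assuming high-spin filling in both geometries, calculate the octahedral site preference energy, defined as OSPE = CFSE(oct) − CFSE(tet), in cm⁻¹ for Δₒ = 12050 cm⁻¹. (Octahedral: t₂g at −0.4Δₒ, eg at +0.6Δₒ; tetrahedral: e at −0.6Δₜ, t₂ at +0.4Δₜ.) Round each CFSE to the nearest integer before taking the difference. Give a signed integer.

Octahedral (high-spin): t₂g³ eg¹, CFSE = 3(−0.4) + 1(+0.6) = -0.6Δₒ = -0.6 × 12050 = -7230 cm⁻¹.
In a tetrahedral site the filling is e² t₂²: CFSE(tet) = -0.4Δₜ = -0.4 × (4/9)(12050) = -2142 cm⁻¹.
OSPE = CFSE(oct) − CFSE(tet) = -7230 − (-2142) = -5088 cm⁻¹.

-5088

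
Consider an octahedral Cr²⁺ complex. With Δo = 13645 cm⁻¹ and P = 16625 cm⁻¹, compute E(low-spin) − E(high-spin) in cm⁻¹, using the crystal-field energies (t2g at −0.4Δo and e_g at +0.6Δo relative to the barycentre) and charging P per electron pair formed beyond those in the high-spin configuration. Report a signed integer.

2980

Cr is in group 6, so Cr²⁺ is d⁴ (6 − 2 = 4).
In the high-spin limit (t2g^3 e_g^1) the orbital term is -0.6Δo = -8187 cm⁻¹, with no excess pairing.
For low-spin the configuration is t2g^4 e_g^0: orbital energy -1.6 × 13645 = -21832 cm⁻¹, and 1 additional pair relative to high-spin adds 16625 cm⁻¹, giving -5207 cm⁻¹.
The difference is -5207 − (-8187) = 2980 cm⁻¹, so high-spin lies lower.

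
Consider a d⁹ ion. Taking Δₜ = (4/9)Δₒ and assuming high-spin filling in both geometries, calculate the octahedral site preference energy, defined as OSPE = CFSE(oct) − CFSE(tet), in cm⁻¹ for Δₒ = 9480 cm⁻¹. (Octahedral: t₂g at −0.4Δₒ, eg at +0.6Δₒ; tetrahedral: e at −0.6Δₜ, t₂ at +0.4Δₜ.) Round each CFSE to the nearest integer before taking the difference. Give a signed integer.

-4003

Octahedral (high-spin): t₂g⁶ eg³, CFSE = 6(−0.4) + 3(+0.6) = -0.6Δₒ = -0.6 × 9480 = -5688 cm⁻¹.
Tetrahedral e⁴ t₂⁵ gives -0.4Δₜ = -0.4 × (4/9) × 9480 = -1685 cm⁻¹.
OSPE = -5688 − (-1685) = -4003 cm⁻¹.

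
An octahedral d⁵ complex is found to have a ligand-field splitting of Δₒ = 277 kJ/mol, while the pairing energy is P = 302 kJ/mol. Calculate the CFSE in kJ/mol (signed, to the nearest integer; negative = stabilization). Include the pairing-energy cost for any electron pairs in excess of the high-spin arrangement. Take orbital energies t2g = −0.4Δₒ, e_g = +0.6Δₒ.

0

Here Δₒ < P (277 < 302), so the high-spin state is favoured.
Configuration: t2g^3 e_g^2.
Orbital CFSE = 0.0Δₒ = 0.0 × 277 = 0 kJ/mol.
High-spin has no excess pairs, so no pairing correction applies.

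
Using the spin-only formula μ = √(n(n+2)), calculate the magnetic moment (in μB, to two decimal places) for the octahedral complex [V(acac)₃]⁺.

1.73 μB

Each acac⁻ contributes -1; 3 × (-1) = -3. With overall charge +1, V is in the +4 oxidation state.
Group 5 minus oxidation state +4 gives a d¹ configuration for V⁴⁺.
Configuration: t₂g¹ eg⁰ → 1 unpaired electron.
μ(spin-only) = √[1(1+2)] = √3 ≈ 1.73 μB.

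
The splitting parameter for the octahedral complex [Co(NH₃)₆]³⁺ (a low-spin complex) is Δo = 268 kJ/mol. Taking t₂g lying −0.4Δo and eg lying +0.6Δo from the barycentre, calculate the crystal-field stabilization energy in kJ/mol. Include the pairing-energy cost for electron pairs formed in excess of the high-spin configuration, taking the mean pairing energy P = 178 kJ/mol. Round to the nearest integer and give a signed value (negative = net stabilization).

-287

NH₃ is neutral, so the +3 overall charge sits on Co: oxidation state +3.
Co³⁺: group 9, so d-count = 9 − 3 = 6.
Electron filling gives t₂g⁶ eg⁰.
CFSE(orbital) = 6×(-0.4Δo) + 0×(0.6Δo) = -2.4Δo; with Δo = 268 kJ/mol that is -643 kJ/mol.
High-spin d⁶ would be t₂g⁴ eg² with 1 pair; low-spin has 3, so 2 excess pairs cost +2P = +356 kJ/mol.
Combining: -643 + 356 = -287 kJ/mol.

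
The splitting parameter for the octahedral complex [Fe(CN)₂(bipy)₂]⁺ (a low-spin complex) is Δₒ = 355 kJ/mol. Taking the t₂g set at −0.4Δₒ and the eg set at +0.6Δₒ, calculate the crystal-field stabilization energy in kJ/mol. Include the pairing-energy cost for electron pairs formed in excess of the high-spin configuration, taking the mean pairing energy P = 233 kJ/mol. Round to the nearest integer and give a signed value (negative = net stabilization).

-244

Ligand charges: 2×(-1) from CN⁻ and 2×(+0) from bipy sum to -2; with overall charge +1, Fe is +3.
Fe is in group 8, so Fe³⁺ is d⁵ (8 − 3 = 5).
Electron filling gives t₂g⁵ eg⁰.
Orbital CFSE = 5(-0.4) + 0(0.6) = -2.0Δₒ = -2.0 × 355 = -710 kJ/mol.
High-spin d⁵ would be t₂g³ eg² with 0 pairs; low-spin has 2, so 2 excess pairs cost +2P = +466 kJ/mol.
Net CFSE = -710 + 466 = -244 kJ/mol.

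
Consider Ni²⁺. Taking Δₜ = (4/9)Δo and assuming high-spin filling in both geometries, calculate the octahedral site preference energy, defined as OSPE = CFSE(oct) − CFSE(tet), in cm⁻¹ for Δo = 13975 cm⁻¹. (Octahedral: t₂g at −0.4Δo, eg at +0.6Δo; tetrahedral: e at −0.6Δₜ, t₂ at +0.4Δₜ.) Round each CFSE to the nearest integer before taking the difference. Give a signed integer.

Group 10 minus oxidation state +2 gives a d⁸ configuration for Ni²⁺.
In an octahedral site d⁸ (HS) is t2g^6 e_g^2, giving CFSE(oct) = -1.2Δo = -16770 cm⁻¹.
Tetrahedral: e^4 t2^4, CFSE = 4(−0.6) + 4(+0.4) = -0.8Δₜ = -0.8 × (4/9) × 13975 = -4969 cm⁻¹.
OSPE = CFSE(oct) − CFSE(tet) = -16770 − (-4969) = -11801 cm⁻¹.

-11801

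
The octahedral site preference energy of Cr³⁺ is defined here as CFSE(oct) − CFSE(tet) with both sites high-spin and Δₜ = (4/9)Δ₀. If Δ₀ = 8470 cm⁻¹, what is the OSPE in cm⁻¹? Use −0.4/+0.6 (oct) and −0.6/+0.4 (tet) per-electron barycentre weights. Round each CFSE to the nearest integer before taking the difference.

-7152

Cr is in group 6, so Cr³⁺ is d³ (6 − 3 = 3).
In an octahedral site d³ (HS) is t2g^3 e_g^0, giving CFSE(oct) = -1.2Δ₀ = -10164 cm⁻¹.
Tetrahedral: e^2 t2^1, CFSE = 2(−0.6) + 1(+0.4) = -0.8Δₜ = -0.8 × (4/9) × 8470 = -3012 cm⁻¹.
Subtracting, OSPE = -10164 − (-3012) = -7152 cm⁻¹.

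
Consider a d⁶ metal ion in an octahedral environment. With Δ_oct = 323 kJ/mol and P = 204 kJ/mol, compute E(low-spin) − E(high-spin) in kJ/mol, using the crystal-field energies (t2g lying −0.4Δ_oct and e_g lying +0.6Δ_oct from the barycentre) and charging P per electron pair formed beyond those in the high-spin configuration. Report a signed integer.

-238

In the high-spin limit (t2g^4 e_g^2) the orbital term is -0.4Δ_oct = -129 kJ/mol, with no excess pairing.
For low-spin the configuration is t2g^6 e_g^0: orbital energy -2.4 × 323 = -775 kJ/mol, and 2 additional pairs relative to high-spin add 408 kJ/mol, giving -367 kJ/mol.
Thus E(LS) − E(HS) = -238 kJ/mol.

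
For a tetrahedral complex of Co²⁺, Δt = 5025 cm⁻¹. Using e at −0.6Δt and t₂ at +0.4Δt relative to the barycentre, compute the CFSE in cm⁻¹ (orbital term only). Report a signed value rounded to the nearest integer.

-6030

Co sits in group 9; removing 2 electrons leaves Co²⁺ with 9 − 2 = 7 d electrons.
With tetrahedral geometry the complex is necessarily high-spin.
Configuration: e⁴ t₂³.
CFSE(orbital) = 4×(-0.6Δt) + 3×(0.4Δt) = -1.2Δt; with Δt = 5025 cm⁻¹ that is -6030 cm⁻¹.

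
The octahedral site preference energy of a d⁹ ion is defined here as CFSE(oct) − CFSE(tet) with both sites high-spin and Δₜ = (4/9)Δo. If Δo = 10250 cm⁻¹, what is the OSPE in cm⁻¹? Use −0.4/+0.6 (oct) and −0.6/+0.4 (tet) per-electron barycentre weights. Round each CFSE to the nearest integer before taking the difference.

Octahedral (high-spin): t2g^6 e_g^3, CFSE = 6(−0.4) + 3(+0.6) = -0.6Δo = -0.6 × 10250 = -6150 cm⁻¹.
In a tetrahedral site the filling is e^4 t2^5: CFSE(tet) = -0.4Δₜ = -0.4 × (4/9)(10250) = -1822 cm⁻¹.
OSPE = CFSE(oct) − CFSE(tet) = -6150 − (-1822) = -4328 cm⁻¹.

-4328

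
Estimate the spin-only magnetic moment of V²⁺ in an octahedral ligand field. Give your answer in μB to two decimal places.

V is in group 5, so V²⁺ is d³ (5 − 2 = 3).
For octahedral d³ the high- and low-spin configurations coincide.
Configuration: t₂g³ eg⁰ → 3 unpaired electrons.
μ(spin-only) = √[3(3+2)] = √15 ≈ 3.87 μB.

3.87 μB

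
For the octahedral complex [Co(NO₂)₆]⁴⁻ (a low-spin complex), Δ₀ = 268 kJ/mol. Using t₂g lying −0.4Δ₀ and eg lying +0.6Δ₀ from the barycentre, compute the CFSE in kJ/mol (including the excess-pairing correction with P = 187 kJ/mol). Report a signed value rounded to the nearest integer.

-295

Each NO₂⁻ contributes -1; 6 × (-1) = -6. With overall charge -4, Co is in the +2 oxidation state.
Co sits in group 9; removing 2 electrons leaves Co²⁺ with 9 − 2 = 7 d electrons.
Electron filling gives t₂g⁶ eg¹.
The orbital stabilization is -1.8Δ₀ = -1.8 × 268 = -482 kJ/mol.
Relative to high-spin t₂g⁵ eg² (2 paired), the low-spin configuration has 1 additional pair, contributing +1 × 187 = +187 kJ/mol.
Overall CFSE = -482 + 187 = -295 kJ/mol.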